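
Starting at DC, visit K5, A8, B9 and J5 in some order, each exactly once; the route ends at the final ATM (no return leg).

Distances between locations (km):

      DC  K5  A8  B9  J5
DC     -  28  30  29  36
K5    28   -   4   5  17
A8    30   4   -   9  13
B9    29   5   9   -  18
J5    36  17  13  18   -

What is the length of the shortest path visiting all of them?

There are 4! = 24 possible orderings.
DC→K5→A8→B9→J5: 28+4+9+18 = 59
DC→K5→A8→J5→B9: 28+4+13+18 = 63
DC→K5→B9→A8→J5: 28+5+9+13 = 55
DC→K5→B9→J5→A8: 28+5+18+13 = 64
DC→K5→J5→A8→B9: 28+17+13+9 = 67
DC→K5→J5→B9→A8: 28+17+18+9 = 72
DC→A8→K5→B9→J5: 30+4+5+18 = 57
DC→A8→K5→J5→B9: 30+4+17+18 = 69
DC→A8→B9→K5→J5: 30+9+5+17 = 61
DC→A8→B9→J5→K5: 30+9+18+17 = 74
DC→A8→J5→K5→B9: 30+13+17+5 = 65
DC→A8→J5→B9→K5: 30+13+18+5 = 66
DC→B9→K5→A8→J5: 29+5+4+13 = 51
DC→B9→K5→J5→A8: 29+5+17+13 = 64
… (10 more)
The minimum is 51.
One shortest path: DC → B9 → K5 → A8 → J5.

Minimum one-way distance = 51 km.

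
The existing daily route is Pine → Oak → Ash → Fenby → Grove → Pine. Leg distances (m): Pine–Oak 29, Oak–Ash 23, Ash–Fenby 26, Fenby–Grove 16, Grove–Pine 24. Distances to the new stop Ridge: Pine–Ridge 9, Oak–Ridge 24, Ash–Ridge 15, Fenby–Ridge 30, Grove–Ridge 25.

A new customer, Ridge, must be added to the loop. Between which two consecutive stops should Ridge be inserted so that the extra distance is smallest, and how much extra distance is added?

+4 m — insert Ridge between Pine and Oak.

Insertion cost between consecutive stops i–j is d(i,Ridge) + d(Ridge,j) − d(i,j):
  between Pine and Oak: 9 + 24 − 29 = 4
  between Oak and Ash: 24 + 15 − 23 = 16
  between Ash and Fenby: 15 + 30 − 26 = 19
  between Fenby and Grove: 30 + 25 − 16 = 39
  between Grove and Pine: 25 + 9 − 24 = 10
Cheapest insertion is between Pine and Oak, adding 4.
New total = 118 + 4 = 122.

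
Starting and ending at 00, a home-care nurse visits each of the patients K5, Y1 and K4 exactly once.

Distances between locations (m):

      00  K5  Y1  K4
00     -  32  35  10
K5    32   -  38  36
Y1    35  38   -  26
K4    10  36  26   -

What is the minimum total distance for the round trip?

With 3 stops there are 3!/2 = 3 distinct round trips (a route and its reverse cost the same).
00 - K5 - Y1 - K4 - 00: 32+38+26+10 = 106
00 - K5 - K4 - Y1 - 00: 32+36+26+35 = 129
00 - Y1 - K5 - K4 - 00: 35+38+36+10 = 119
The minimum is 106.
One optimal route: 00 → K5 → Y1 → K4 → 00 (or its reverse).

106 m — the shortest possible round trip.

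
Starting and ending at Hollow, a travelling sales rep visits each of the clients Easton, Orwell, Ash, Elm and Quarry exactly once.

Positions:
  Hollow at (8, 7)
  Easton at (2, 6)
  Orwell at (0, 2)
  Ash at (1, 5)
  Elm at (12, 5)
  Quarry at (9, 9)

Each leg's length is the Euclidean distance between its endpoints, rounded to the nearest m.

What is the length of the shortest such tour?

Hollow→Easton→Orwell→Ash→Elm→Quarry→Hollow: 6+4+3+11+5+2 = 31
Hollow→Easton→Orwell→Ash→Quarry→Elm→Hollow: 6+4+3+9+5+4 = 31
Hollow→Easton→Orwell→Elm→Ash→Quarry→Hollow: 6+4+12+11+9+2 = 44
Hollow→Easton→Orwell→Elm→Quarry→Ash→Hollow: 6+4+12+5+9+7 = 43
Hollow→Easton→Orwell→Quarry→Ash→Elm→Hollow: 6+4+11+9+11+4 = 45
Hollow→Easton→Orwell→Quarry→Elm→Ash→Hollow: 6+4+11+5+11+7 = 44
Hollow→Easton→Ash→Orwell→Elm→Quarry→Hollow: 6+1+3+12+5+2 = 29
Hollow→Easton→Ash→Orwell→Quarry→Elm→Hollow: 6+1+3+11+5+4 = 30
Hollow→Easton→Ash→Elm→Orwell→Quarry→Hollow: 6+1+11+12+11+2 = 43
Hollow→Easton→Ash→Elm→Quarry→Orwell→Hollow: 6+1+11+5+11+9 = 43
Hollow→Easton→Ash→Quarry→Orwell→Elm→Hollow: 6+1+9+11+12+4 = 43
Hollow→Easton→Ash→Quarry→Elm→Orwell→Hollow: 6+1+9+5+12+9 = 42
Hollow→Easton→Elm→Orwell→Ash→Quarry→Hollow: 6+10+12+3+9+2 = 42
Hollow→Easton→Elm→Orwell→Quarry→Ash→Hollow: 6+10+12+11+9+7 = 55
… (46 more)
The minimum is 29.
One optimal route: Hollow → Easton → Ash → Orwell → Elm → Quarry → Hollow (or its reverse).

Minimum total distance: 29 m.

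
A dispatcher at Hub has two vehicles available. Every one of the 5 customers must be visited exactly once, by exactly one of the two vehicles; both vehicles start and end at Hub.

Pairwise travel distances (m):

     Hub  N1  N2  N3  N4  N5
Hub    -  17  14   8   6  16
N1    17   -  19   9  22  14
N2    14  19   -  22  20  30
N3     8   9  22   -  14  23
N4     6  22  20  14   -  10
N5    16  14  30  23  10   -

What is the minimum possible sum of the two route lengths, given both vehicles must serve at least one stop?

Check every non-empty split of the stops between the two vehicles; for each half take its own optimal tour:
  {N1} + {N2, N3, N4, N5}: 34 + 75 = 109
  {N2} + {N1, N3, N4, N5}: 28 + 47 = 75
  {N1, N2} + {N3, N4, N5}: 50 + 47 = 97
  {N3} + {N1, N2, N4, N5}: 16 + 63 = 79
  {N1, N3} + {N2, N4, N5}: 34 + 60 = 94
  {N2, N3} + {N1, N4, N5}: 44 + 47 = 91
  … (15 splits in total)
Best: vehicle 1 Hub → N2 → Hub = 28; vehicle 2 Hub → N3 → N1 → N5 → N4 → Hub = 47; combined 75.

75 m — the smallest possible combined total.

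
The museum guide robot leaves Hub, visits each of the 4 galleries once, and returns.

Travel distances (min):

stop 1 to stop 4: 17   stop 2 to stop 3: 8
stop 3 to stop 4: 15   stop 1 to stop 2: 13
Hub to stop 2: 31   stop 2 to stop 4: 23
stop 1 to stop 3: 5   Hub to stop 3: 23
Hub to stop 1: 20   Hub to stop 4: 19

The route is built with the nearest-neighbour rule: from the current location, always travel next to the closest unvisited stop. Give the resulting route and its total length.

83 min along Hub → stop 4 → stop 3 → stop 1 → stop 2 → Hub.

Hub → [stop 4:19 / stop 1:20 / stop 3:23 / stop 2:31] → stop 4 (19)
stop 4 → [stop 3:15 / stop 1:17 / stop 2:23] → stop 3 (15)
stop 3 → [stop 1:5 / stop 2:8] → stop 1 (5)
stop 1 → [stop 2:13] → stop 2 (13)
Return stop 2→Hub: 31.
Total = 19 + 15 + 5 + 13 + 31 = 83.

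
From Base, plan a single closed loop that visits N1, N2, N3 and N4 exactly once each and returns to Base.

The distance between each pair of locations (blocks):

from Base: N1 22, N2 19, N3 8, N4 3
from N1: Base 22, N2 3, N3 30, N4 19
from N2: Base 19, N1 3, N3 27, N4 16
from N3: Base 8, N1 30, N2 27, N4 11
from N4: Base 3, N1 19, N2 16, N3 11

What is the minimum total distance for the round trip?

Base-N1-N2-N3-N4-Base: 22+3+27+11+3 = 66
Base-N1-N2-N4-N3-Base: 22+3+16+11+8 = 60
Base-N1-N3-N2-N4-Base: 22+30+27+16+3 = 98
Base-N1-N3-N4-N2-Base: 22+30+11+16+19 = 98
Base-N1-N4-N2-N3-Base: 22+19+16+27+8 = 92
Base-N1-N4-N3-N2-Base: 22+19+11+27+19 = 98
Base-N2-N1-N3-N4-Base: 19+3+30+11+3 = 66
Base-N2-N1-N4-N3-Base: 19+3+19+11+8 = 60
Base-N2-N3-N1-N4-Base: 19+27+30+19+3 = 98
Base-N2-N4-N1-N3-Base: 19+16+19+30+8 = 92
Base-N3-N1-N2-N4-Base: 8+30+3+16+3 = 60
Base-N3-N2-N1-N4-Base: 8+27+3+19+3 = 60
The minimum is 60.
One optimal route: Base → N1 → N2 → N4 → N3 → Base (or its reverse).

60 blocks — the shortest possible round trip.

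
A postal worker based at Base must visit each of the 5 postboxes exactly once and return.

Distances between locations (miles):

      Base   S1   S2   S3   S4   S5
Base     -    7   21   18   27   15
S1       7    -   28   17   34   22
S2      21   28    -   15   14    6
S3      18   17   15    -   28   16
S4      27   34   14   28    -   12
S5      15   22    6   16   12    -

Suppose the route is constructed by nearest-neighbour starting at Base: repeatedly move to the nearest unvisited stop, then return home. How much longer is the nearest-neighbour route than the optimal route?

Base: S1=7, S5=15, S3=18, S2=21, S4=27 ⇒ S1
S1: S3=17, S5=22, S2=28, S4=34 ⇒ S3
S3: S2=15, S5=16, S4=28 ⇒ S2
S2: S5=6, S4=14 ⇒ S5
S5: S4=12 ⇒ S4
NN route Base → S1 → S3 → S2 → S5 → S4 → Base costs 84.
Optimal: Base → S1 → S3 → S2 → S4 → S5 → Base costs 80 (by enumerating all 60 distinct tours).
Excess = 84 − 80 = 4.

4 miles longer than the optimal tour.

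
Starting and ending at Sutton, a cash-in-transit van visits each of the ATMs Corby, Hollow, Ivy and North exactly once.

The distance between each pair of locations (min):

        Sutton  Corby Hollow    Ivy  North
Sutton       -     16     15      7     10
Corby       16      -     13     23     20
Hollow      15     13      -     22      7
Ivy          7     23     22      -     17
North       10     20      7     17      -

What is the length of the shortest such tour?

There are 12 distinct closed tours to check (reversals are equivalent).
Sutton → Corby → Hollow → Ivy → North → Sutton: 16+13+22+17+10 = 78
Sutton → Corby → Hollow → North → Ivy → Sutton: 16+13+7+17+7 = 60
Sutton → Corby → Ivy → Hollow → North → Sutton: 16+23+22+7+10 = 78
Sutton → Corby → Ivy → North → Hollow → Sutton: 16+23+17+7+15 = 78
Sutton → Corby → North → Hollow → Ivy → Sutton: 16+20+7+22+7 = 72
Sutton → Corby → North → Ivy → Hollow → Sutton: 16+20+17+22+15 = 90
Sutton → Hollow → Corby → Ivy → North → Sutton: 15+13+23+17+10 = 78
Sutton → Hollow → Corby → North → Ivy → Sutton: 15+13+20+17+7 = 72
Sutton → Hollow → Ivy → Corby → North → Sutton: 15+22+23+20+10 = 90
Sutton → Hollow → North → Corby → Ivy → Sutton: 15+7+20+23+7 = 72
Sutton → Ivy → Corby → Hollow → North → Sutton: 7+23+13+7+10 = 60
Sutton → Ivy → Hollow → Corby → North → Sutton: 7+22+13+20+10 = 72
The minimum is 60.
One optimal route: Sutton → Corby → Hollow → North → Ivy → Sutton (or its reverse).

Shortest round trip = 60 min.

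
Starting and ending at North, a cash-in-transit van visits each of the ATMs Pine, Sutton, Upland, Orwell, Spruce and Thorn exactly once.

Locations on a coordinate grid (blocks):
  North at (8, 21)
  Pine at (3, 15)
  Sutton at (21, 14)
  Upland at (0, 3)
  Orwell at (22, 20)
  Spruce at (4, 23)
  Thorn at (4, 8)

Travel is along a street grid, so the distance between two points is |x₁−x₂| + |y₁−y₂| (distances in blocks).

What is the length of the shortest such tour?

There are 360 distinct closed tours to check (reversals are equivalent).
North→Pine→Sutton→Upland→Orwell→Spruce→Thorn→North: 11+19+32+39+21+15+17 = 154
North→Pine→Sutton→Upland→Orwell→Thorn→Spruce→North: 11+19+32+39+30+15+6 = 152
North→Pine→Sutton→Upland→Spruce→Orwell→Thorn→North: 11+19+32+24+21+30+17 = 154
North→Pine→Sutton→Upland→Spruce→Thorn→Orwell→North: 11+19+32+24+15+30+15 = 146
North→Pine→Sutton→Upland→Thorn→Orwell→Spruce→North: 11+19+32+9+30+21+6 = 128
North→Pine→Sutton→Upland→Thorn→Spruce→Orwell→North: 11+19+32+9+15+21+15 = 122
North→Pine→Sutton→Orwell→Upland→Spruce→Thorn→North: 11+19+7+39+24+15+17 = 132
North→Pine→Sutton→Orwell→Upland→Thorn→Spruce→North: 11+19+7+39+9+15+6 = 106
… (352 more)
North→Orwell→Sutton→Thorn→Upland→Pine→Spruce→North: 15+7+23+9+15+9+6 = 84  ← best
The minimum is 84.
One optimal route: North → Orwell → Sutton → Thorn → Upland → Pine → Spruce → North (or its reverse).

84 blocks — the shortest possible round trip.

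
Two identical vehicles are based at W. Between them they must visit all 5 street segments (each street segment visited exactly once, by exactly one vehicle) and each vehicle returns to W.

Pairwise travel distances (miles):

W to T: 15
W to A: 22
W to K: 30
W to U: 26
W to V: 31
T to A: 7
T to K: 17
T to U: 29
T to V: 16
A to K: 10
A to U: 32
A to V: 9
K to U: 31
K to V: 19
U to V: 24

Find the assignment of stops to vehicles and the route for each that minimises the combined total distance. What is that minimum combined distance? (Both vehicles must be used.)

Minimum combined distance: 129 miles.

There are 2^4 − 1 = 15 ways to divide the 5 stops into two non-empty groups. For each, the best each vehicle can do is its own shortest tour through its group:
  {T} + {A, K, U, V}: 30 + 99 = 129
  {A} + {T, K, U, V}: 44 + 101 = 145
  {T, A} + {K, U, V}: 44 + 99 = 143
  {K} + {T, A, U, V}: 60 + 81 = 141
  {T, K} + {A, U, V}: 62 + 81 = 143
  {A, K} + {T, U, V}: 62 + 81 = 143
  … (15 splits in total)
Best: vehicle 1 W → T → W = 30; vehicle 2 W → K → A → V → U → W = 99; combined 129.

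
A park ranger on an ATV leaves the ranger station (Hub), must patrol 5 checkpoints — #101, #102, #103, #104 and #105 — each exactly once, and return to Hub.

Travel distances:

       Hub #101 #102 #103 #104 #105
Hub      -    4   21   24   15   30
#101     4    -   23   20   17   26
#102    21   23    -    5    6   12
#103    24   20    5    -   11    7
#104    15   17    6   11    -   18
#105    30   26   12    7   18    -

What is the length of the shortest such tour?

Shortest round trip = 63.

With 5 stops there are 5!/2 = 60 distinct round trips (a route and its reverse cost the same).
Hub→#101→#102→#103→#104→#105→Hub: 4+23+5+11+18+30 = 91
Hub→#101→#102→#103→#105→#104→Hub: 4+23+5+7+18+15 = 72
Hub→#101→#102→#104→#103→#105→Hub: 4+23+6+11+7+30 = 81
Hub→#101→#102→#104→#105→#103→Hub: 4+23+6+18+7+24 = 82
Hub→#101→#102→#105→#103→#104→Hub: 4+23+12+7+11+15 = 72
Hub→#101→#102→#105→#104→#103→Hub: 4+23+12+18+11+24 = 92
Hub→#101→#103→#102→#104→#105→Hub: 4+20+5+6+18+30 = 83
Hub→#101→#103→#102→#105→#104→Hub: 4+20+5+12+18+15 = 74
Hub→#101→#103→#104→#102→#105→Hub: 4+20+11+6+12+30 = 83
Hub→#101→#103→#104→#105→#102→Hub: 4+20+11+18+12+21 = 86
Hub→#101→#103→#105→#102→#104→Hub: 4+20+7+12+6+15 = 64
Hub→#101→#103→#105→#104→#102→Hub: 4+20+7+18+6+21 = 76
Hub→#101→#104→#102→#103→#105→Hub: 4+17+6+5+7+30 = 69
Hub→#101→#104→#102→#105→#103→Hub: 4+17+6+12+7+24 = 70
… (46 more)
Hub→#101→#105→#103→#102→#104→Hub: 4+26+7+5+6+15 = 63  ← best
The minimum is 63.
One optimal route: Hub → #101 → #105 → #103 → #102 → #104 → Hub (or its reverse).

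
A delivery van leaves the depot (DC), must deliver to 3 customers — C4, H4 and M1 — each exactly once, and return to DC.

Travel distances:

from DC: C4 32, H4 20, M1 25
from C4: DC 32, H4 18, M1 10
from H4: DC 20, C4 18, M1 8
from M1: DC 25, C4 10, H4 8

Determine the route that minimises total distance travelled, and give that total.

DC-C4-H4-M1-DC: 32+18+8+25 = 83
DC-C4-M1-H4-DC: 32+10+8+20 = 70
DC-H4-C4-M1-DC: 20+18+10+25 = 73
The minimum is 70.
One optimal route: DC → C4 → M1 → H4 → DC (or its reverse).

Minimum total distance: 70.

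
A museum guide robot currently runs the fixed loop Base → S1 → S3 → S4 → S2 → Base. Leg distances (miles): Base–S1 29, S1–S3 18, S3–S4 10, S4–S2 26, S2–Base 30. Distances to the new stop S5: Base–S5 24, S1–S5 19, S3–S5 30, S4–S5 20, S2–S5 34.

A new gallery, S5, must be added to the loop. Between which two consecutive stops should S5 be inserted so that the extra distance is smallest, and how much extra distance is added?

Insertion cost between consecutive stops i–j is d(i,S5) + d(S5,j) − d(i,j):
  between Base and S1: 24 + 19 − 29 = 14
  between S1 and S3: 19 + 30 − 18 = 31
  between S3 and S4: 30 + 20 − 10 = 40
  between S4 and S2: 20 + 34 − 26 = 28
  between S2 and Base: 34 + 24 − 30 = 28
Cheapest insertion is between Base and S1, adding 14.
New total = 113 + 14 = 127.

+14 miles — insert S5 between Base and S1.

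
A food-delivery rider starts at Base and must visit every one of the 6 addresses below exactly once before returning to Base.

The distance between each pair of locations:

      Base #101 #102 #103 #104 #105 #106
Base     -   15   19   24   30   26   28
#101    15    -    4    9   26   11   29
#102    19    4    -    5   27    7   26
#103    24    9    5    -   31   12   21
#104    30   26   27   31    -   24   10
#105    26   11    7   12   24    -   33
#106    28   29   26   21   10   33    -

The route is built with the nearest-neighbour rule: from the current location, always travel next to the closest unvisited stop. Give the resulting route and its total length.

Base → [#101:15 / #102:19 / #103:24 / #105:26 / #106:28 / #104:30] → #101 (15)
#101 → [#102:4 / #103:9 / #105:11 / #104:26 / #106:29] → #102 (4)
#102 → [#103:5 / #105:7 / #106:26 / #104:27] → #103 (5)
#103 → [#105:12 / #106:21 / #104:31] → #105 (12)
#105 → [#104:24 / #106:33] → #104 (24)
#104 → [#106:10] → #106 (10)
Return #106→Base: 28.
Total = 15 + 4 + 5 + 12 + 24 + 10 + 28 = 98.

98 along Base → #101 → #102 → #103 → #105 → #104 → #106 → Base.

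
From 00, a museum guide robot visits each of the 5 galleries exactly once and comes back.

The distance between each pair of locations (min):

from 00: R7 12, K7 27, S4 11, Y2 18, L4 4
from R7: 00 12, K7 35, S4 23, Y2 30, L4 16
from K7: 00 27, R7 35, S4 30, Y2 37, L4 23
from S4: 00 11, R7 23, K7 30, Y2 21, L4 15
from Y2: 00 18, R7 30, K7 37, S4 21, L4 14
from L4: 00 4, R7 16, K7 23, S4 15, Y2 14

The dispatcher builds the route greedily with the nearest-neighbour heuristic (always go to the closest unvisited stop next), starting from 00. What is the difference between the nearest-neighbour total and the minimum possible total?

From 00: L4=4, S4=11, R7=12, Y2=18, K7=27 → choose L4 (4).
From L4: Y2=14, S4=15, R7=16, K7=23 → choose Y2 (14).
From Y2: S4=21, R7=30, K7=37 → choose S4 (21).
From S4: R7=23, K7=30 → choose R7 (23).
From R7: K7=35 → choose K7 (35).
NN route 00 → L4 → Y2 → S4 → R7 → K7 → 00 costs 124.
Optimal: 00 → R7 → K7 → S4 → Y2 → L4 → 00 costs 116 (by enumerating all 60 distinct tours).
Excess = 124 − 116 = 8.

The nearest-neighbour route is 8 min longer than optimal.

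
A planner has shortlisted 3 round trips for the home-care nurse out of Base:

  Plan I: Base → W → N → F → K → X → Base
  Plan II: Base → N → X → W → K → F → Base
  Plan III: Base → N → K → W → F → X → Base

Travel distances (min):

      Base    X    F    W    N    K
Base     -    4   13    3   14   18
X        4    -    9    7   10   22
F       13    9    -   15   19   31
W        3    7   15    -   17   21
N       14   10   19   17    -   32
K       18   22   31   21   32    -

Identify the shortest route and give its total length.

Plan I: 3 + 17 + 19 + 31 + 22 + 4 = 96
Plan II: 14 + 10 + 7 + 21 + 31 + 13 = 96
Plan III: 14 + 32 + 21 + 15 + 9 + 4 = 95

Shortest is Plan III, total 95 min.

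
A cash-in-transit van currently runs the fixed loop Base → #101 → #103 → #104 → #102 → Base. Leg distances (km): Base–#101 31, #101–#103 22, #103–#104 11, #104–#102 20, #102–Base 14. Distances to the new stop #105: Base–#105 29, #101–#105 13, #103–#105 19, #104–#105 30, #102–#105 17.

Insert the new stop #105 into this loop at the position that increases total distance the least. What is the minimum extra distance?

Insertion cost between consecutive stops i–j is d(i,#105) + d(#105,j) − d(i,j):
  between Base and #101: 29 + 13 − 31 = 11
  between #101 and #103: 13 + 19 − 22 = 10
  between #103 and #104: 19 + 30 − 11 = 38
  between #104 and #102: 30 + 17 − 20 = 27
  between #102 and Base: 17 + 29 − 14 = 32
Cheapest insertion is between #101 and #103, adding 10.
New total = 98 + 10 = 108.

Minimum extra distance: 10 km, inserting #105 between #101 and #103.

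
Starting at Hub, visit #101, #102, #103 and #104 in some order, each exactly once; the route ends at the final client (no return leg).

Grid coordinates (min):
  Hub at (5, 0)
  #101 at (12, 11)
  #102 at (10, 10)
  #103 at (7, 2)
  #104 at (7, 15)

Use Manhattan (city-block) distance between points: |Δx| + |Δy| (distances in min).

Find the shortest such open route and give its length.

Minimum one-way distance = 27 min.

There are 4! = 24 possible orderings.
Hub→#101→#102→#103→#104: 18+3+11+13 = 45
Hub→#101→#102→#104→#103: 18+3+8+13 = 42
Hub→#101→#103→#102→#104: 18+14+11+8 = 51
Hub→#101→#103→#104→#102: 18+14+13+8 = 53
Hub→#101→#104→#102→#103: 18+9+8+11 = 46
Hub→#101→#104→#103→#102: 18+9+13+11 = 51
Hub→#102→#101→#103→#104: 15+3+14+13 = 45
Hub→#102→#101→#104→#103: 15+3+9+13 = 40
Hub→#102→#103→#101→#104: 15+11+14+9 = 49
Hub→#102→#103→#104→#101: 15+11+13+9 = 48
Hub→#102→#104→#101→#103: 15+8+9+14 = 46
Hub→#102→#104→#103→#101: 15+8+13+14 = 50
Hub→#103→#101→#102→#104: 4+14+3+8 = 29
Hub→#103→#101→#104→#102: 4+14+9+8 = 35
… (10 more)
Hub→#103→#102→#101→#104: 4+11+3+9 = 27  ← best
The minimum is 27.
One shortest path: Hub → #103 → #102 → #101 → #104.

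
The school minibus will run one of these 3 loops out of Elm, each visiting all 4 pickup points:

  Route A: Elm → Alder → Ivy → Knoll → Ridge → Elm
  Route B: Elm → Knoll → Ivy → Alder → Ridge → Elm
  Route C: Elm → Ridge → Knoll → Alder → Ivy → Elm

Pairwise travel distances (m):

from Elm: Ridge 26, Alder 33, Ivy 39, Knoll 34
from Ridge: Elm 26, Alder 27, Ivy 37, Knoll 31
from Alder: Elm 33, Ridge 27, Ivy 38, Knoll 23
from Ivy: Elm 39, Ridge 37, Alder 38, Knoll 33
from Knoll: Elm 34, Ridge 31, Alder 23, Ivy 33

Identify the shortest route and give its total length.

Shortest is Route C, total 157 m.

Route A: 33 + 38 + 33 + 31 + 26 = 161
Route B: 34 + 33 + 38 + 27 + 26 = 158
Route C: 26 + 31 + 23 + 38 + 39 = 157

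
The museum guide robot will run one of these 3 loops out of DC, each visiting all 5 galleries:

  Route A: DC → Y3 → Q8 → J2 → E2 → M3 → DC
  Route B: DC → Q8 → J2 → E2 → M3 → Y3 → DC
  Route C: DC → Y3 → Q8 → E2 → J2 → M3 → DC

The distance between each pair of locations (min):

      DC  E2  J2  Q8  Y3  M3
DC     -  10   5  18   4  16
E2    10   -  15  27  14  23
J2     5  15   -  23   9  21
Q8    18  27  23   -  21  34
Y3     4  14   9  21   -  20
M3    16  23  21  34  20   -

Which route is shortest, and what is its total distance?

Shortest is Route A, total 102 min.

Route A: 4 + 21 + 23 + 15 + 23 + 16 = 102
Route B: 18 + 23 + 15 + 23 + 20 + 4 = 103
Route C: 4 + 21 + 27 + 15 + 21 + 16 = 104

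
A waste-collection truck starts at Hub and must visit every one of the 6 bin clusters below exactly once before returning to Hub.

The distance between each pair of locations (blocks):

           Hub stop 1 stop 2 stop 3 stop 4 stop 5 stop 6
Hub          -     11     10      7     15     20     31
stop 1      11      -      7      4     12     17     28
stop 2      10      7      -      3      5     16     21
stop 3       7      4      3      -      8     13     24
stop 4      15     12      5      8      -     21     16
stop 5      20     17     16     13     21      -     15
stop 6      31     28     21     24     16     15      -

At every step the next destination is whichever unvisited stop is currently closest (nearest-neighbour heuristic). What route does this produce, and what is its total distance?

From Hub: distances to unvisited — stop 3=7, stop 2=10, stop 1=11, stop 4=15, stop 5=20, stop 6=31. Nearest is stop 3 (7).
From stop 3: distances to unvisited — stop 2=3, stop 1=4, stop 4=8, stop 5=13, stop 6=24. Nearest is stop 2 (3).
From stop 2: distances to unvisited — stop 4=5, stop 1=7, stop 5=16, stop 6=21. Nearest is stop 4 (5).
From stop 4: distances to unvisited — stop 1=12, stop 6=16, stop 5=21. Nearest is stop 1 (12).
From stop 1: distances to unvisited — stop 5=17, stop 6=28. Nearest is stop 5 (17).
From stop 5: distances to unvisited — stop 6=15. Nearest is stop 6 (15).
Return stop 6→Hub: 31.
Total = 7 + 3 + 5 + 12 + 17 + 15 + 31 = 90.

Total distance 90 blocks via the nearest-neighbour route Hub → stop 3 → stop 2 → stop 4 → stop 1 → stop 5 → stop 6 → Hub.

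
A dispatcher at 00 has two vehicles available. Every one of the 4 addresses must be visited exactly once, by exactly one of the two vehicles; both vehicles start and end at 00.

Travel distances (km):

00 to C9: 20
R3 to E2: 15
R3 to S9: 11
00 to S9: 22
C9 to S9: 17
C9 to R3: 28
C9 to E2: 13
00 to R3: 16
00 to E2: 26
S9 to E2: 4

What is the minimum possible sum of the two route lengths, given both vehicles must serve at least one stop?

Minimum combined distance: 91 km.

There are 2^3 − 1 = 7 ways to divide the 4 stops into two non-empty groups. For each, the best each vehicle can do is its own shortest tour through its group:
  {C9} + {R3, S9, E2}: 40 + 57 = 97
  {R3} + {C9, S9, E2}: 32 + 59 = 91
  {C9, R3} + {S9, E2}: 64 + 52 = 116
  {S9} + {C9, R3, E2}: 44 + 64 = 108
  {C9, S9} + {R3, E2}: 59 + 57 = 116
  {R3, S9} + {C9, E2}: 49 + 59 = 108
  … (7 splits in total)
Best: vehicle 1 00 → R3 → 00 = 32; vehicle 2 00 → C9 → E2 → S9 → 00 = 59; combined 91.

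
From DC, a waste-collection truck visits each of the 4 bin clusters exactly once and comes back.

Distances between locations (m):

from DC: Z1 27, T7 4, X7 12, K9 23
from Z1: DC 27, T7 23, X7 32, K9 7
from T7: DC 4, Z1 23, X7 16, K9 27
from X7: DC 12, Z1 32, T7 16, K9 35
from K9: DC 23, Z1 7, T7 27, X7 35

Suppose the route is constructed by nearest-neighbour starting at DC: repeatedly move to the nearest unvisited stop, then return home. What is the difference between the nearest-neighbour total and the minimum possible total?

DC: T7=4, X7=12, K9=23, Z1=27 ⇒ T7
T7: X7=16, Z1=23, K9=27 ⇒ X7
X7: Z1=32, K9=35 ⇒ Z1
Z1: K9=7 ⇒ K9
NN route DC → T7 → X7 → Z1 → K9 → DC costs 82.
Optimal: DC → T7 → Z1 → K9 → X7 → DC costs 81 (by enumerating all 12 distinct tours).
Excess = 82 − 81 = 1.

1 m longer than the optimal tour.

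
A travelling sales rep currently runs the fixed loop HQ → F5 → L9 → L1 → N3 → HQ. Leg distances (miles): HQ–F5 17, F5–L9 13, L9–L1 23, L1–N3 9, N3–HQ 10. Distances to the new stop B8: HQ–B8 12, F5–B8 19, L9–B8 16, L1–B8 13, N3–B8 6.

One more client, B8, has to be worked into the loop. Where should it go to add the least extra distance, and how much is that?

+6 miles — insert B8 between L9 and L1.

Insertion cost between consecutive stops i–j is d(i,B8) + d(B8,j) − d(i,j):
  between HQ and F5: 12 + 19 − 17 = 14
  between F5 and L9: 19 + 16 − 13 = 22
  between L9 and L1: 16 + 13 − 23 = 6
  between L1 and N3: 13 + 6 − 9 = 10
  between N3 and HQ: 6 + 12 − 10 = 8
Cheapest insertion is between L9 and L1, adding 6.
New total = 72 + 6 = 78.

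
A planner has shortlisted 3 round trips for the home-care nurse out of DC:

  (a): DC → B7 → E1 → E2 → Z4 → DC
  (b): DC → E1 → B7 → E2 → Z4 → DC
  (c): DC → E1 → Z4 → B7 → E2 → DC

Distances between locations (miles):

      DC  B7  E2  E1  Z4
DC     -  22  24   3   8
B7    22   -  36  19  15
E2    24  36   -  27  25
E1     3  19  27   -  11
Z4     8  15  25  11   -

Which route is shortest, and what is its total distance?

Shortest is (c), total 89 miles.

(a): 22 + 19 + 27 + 25 + 8 = 101
(b): 3 + 19 + 36 + 25 + 8 = 91
(c): 3 + 11 + 15 + 36 + 24 = 89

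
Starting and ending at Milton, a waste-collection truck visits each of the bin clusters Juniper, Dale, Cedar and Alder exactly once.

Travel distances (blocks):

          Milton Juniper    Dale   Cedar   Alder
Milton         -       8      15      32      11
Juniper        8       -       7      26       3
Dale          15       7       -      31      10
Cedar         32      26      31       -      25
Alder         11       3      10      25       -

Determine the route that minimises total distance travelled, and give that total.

Minimum total distance: 82 blocks.

Milton-Juniper-Dale-Cedar-Alder-Milton: 8+7+31+25+11 = 82
Milton-Juniper-Dale-Alder-Cedar-Milton: 8+7+10+25+32 = 82
Milton-Juniper-Cedar-Dale-Alder-Milton: 8+26+31+10+11 = 86
Milton-Juniper-Cedar-Alder-Dale-Milton: 8+26+25+10+15 = 84
Milton-Juniper-Alder-Dale-Cedar-Milton: 8+3+10+31+32 = 84
Milton-Juniper-Alder-Cedar-Dale-Milton: 8+3+25+31+15 = 82
Milton-Dale-Juniper-Cedar-Alder-Milton: 15+7+26+25+11 = 84
Milton-Dale-Juniper-Alder-Cedar-Milton: 15+7+3+25+32 = 82
Milton-Dale-Cedar-Juniper-Alder-Milton: 15+31+26+3+11 = 86
Milton-Dale-Alder-Juniper-Cedar-Milton: 15+10+3+26+32 = 86
Milton-Cedar-Juniper-Dale-Alder-Milton: 32+26+7+10+11 = 86
Milton-Cedar-Dale-Juniper-Alder-Milton: 32+31+7+3+11 = 84
The minimum is 82.
One optimal route: Milton → Juniper → Dale → Cedar → Alder → Milton (or its reverse).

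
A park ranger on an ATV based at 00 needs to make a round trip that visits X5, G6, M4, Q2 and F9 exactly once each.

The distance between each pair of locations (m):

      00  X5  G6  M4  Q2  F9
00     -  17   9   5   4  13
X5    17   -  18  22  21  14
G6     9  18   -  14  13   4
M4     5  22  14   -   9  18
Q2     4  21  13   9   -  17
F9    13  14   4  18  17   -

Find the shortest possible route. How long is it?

62 m — the shortest possible round trip.

With 5 stops there are 5!/2 = 60 distinct round trips (a route and its reverse cost the same).
00 - X5 - G6 - M4 - Q2 - F9 - 00: 17+18+14+9+17+13 = 88
00 - X5 - G6 - M4 - F9 - Q2 - 00: 17+18+14+18+17+4 = 88
00 - X5 - G6 - Q2 - M4 - F9 - 00: 17+18+13+9+18+13 = 88
00 - X5 - G6 - Q2 - F9 - M4 - 00: 17+18+13+17+18+5 = 88
00 - X5 - G6 - F9 - M4 - Q2 - 00: 17+18+4+18+9+4 = 70
00 - X5 - G6 - F9 - Q2 - M4 - 00: 17+18+4+17+9+5 = 70
00 - X5 - M4 - G6 - Q2 - F9 - 00: 17+22+14+13+17+13 = 96
00 - X5 - M4 - G6 - F9 - Q2 - 00: 17+22+14+4+17+4 = 78
00 - X5 - M4 - Q2 - G6 - F9 - 00: 17+22+9+13+4+13 = 78
00 - X5 - M4 - Q2 - F9 - G6 - 00: 17+22+9+17+4+9 = 78
00 - X5 - M4 - F9 - G6 - Q2 - 00: 17+22+18+4+13+4 = 78
00 - X5 - M4 - F9 - Q2 - G6 - 00: 17+22+18+17+13+9 = 96
00 - X5 - Q2 - G6 - M4 - F9 - 00: 17+21+13+14+18+13 = 96
00 - X5 - Q2 - G6 - F9 - M4 - 00: 17+21+13+4+18+5 = 78
… (46 more)
00 - X5 - F9 - G6 - M4 - Q2 - 00: 17+14+4+14+9+4 = 62  ← best
The minimum is 62.
One optimal route: 00 → X5 → F9 → G6 → M4 → Q2 → 00 (or its reverse).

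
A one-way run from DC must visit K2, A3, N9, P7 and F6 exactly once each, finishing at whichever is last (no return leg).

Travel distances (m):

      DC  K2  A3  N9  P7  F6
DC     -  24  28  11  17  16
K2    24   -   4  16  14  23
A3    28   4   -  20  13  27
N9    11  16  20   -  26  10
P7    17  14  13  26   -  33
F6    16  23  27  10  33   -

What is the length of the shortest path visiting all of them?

There are 5! = 120 possible orderings.
DC→K2→A3→N9→P7→F6: 24+4+20+26+33 = 107
DC→K2→A3→N9→F6→P7: 24+4+20+10+33 = 91
DC→K2→A3→P7→N9→F6: 24+4+13+26+10 = 77
DC→K2→A3→P7→F6→N9: 24+4+13+33+10 = 84
DC→K2→A3→F6→N9→P7: 24+4+27+10+26 = 91
DC→K2→A3→F6→P7→N9: 24+4+27+33+26 = 114
DC→K2→N9→A3→P7→F6: 24+16+20+13+33 = 106
DC→K2→N9→A3→F6→P7: 24+16+20+27+33 = 120
DC→K2→N9→P7→A3→F6: 24+16+26+13+27 = 106
DC→K2→N9→P7→F6→A3: 24+16+26+33+27 = 126
DC→K2→N9→F6→A3→P7: 24+16+10+27+13 = 90
DC→K2→N9→F6→P7→A3: 24+16+10+33+13 = 96
DC→K2→P7→A3→N9→F6: 24+14+13+20+10 = 81
DC→K2→P7→A3→F6→N9: 24+14+13+27+10 = 88
… (106 more)
DC→F6→N9→K2→A3→P7: 16+10+16+4+13 = 59  ← best
The minimum is 59.
One shortest path: DC → F6 → N9 → K2 → A3 → P7.

Minimum one-way distance = 59 m.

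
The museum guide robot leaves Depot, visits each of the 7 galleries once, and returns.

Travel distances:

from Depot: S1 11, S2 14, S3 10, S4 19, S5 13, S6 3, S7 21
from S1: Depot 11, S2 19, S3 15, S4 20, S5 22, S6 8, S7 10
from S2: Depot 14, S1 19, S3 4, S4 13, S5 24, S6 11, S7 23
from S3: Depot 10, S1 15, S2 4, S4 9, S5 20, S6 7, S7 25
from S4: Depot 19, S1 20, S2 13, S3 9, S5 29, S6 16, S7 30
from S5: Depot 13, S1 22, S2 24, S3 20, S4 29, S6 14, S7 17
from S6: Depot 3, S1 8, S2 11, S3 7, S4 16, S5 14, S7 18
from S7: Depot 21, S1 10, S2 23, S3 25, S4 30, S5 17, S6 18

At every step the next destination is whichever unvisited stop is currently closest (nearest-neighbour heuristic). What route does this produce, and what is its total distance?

Total distance 87 via the nearest-neighbour route Depot → S6 → S3 → S2 → S4 → S1 → S7 → S5 → Depot.

From Depot: distances to unvisited — S6=3, S3=10, S1=11, S5=13, S2=14, S4=19, S7=21. Nearest is S6 (3).
From S6: distances to unvisited — S3=7, S1=8, S2=11, S5=14, S4=16, S7=18. Nearest is S3 (7).
From S3: distances to unvisited — S2=4, S4=9, S1=15, S5=20, S7=25. Nearest is S2 (4).
From S2: distances to unvisited — S4=13, S1=19, S7=23, S5=24. Nearest is S4 (13).
From S4: distances to unvisited — S1=20, S5=29, S7=30. Nearest is S1 (20).
From S1: distances to unvisited — S7=10, S5=22. Nearest is S7 (10).
From S7: distances to unvisited — S5=17. Nearest is S5 (17).
Return S5→Depot: 13.
Total = 3 + 7 + 4 + 13 + 20 + 10 + 17 + 13 = 87.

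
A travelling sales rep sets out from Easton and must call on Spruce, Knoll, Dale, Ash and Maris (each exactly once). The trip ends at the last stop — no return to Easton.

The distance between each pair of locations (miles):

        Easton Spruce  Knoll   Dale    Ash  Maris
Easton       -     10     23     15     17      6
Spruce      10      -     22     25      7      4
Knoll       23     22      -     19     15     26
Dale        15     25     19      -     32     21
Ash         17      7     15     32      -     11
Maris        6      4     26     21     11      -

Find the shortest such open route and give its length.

There are 5! = 120 possible orderings.
Easton - Spruce - Knoll - Dale - Ash - Maris: 10+22+19+32+11 = 94
Easton - Spruce - Knoll - Dale - Maris - Ash: 10+22+19+21+11 = 83
Easton - Spruce - Knoll - Ash - Dale - Maris: 10+22+15+32+21 = 100
Easton - Spruce - Knoll - Ash - Maris - Dale: 10+22+15+11+21 = 79
Easton - Spruce - Knoll - Maris - Dale - Ash: 10+22+26+21+32 = 111
Easton - Spruce - Knoll - Maris - Ash - Dale: 10+22+26+11+32 = 101
Easton - Spruce - Dale - Knoll - Ash - Maris: 10+25+19+15+11 = 80
Easton - Spruce - Dale - Knoll - Maris - Ash: 10+25+19+26+11 = 91
Easton - Spruce - Dale - Ash - Knoll - Maris: 10+25+32+15+26 = 108
Easton - Spruce - Dale - Ash - Maris - Knoll: 10+25+32+11+26 = 104
Easton - Spruce - Dale - Maris - Knoll - Ash: 10+25+21+26+15 = 97
Easton - Spruce - Dale - Maris - Ash - Knoll: 10+25+21+11+15 = 82
Easton - Spruce - Ash - Knoll - Dale - Maris: 10+7+15+19+21 = 72
Easton - Spruce - Ash - Knoll - Maris - Dale: 10+7+15+26+21 = 79
… (106 more)
Easton - Maris - Spruce - Ash - Knoll - Dale: 6+4+7+15+19 = 51  ← best
The minimum is 51.
One shortest path: Easton → Maris → Spruce → Ash → Knoll → Dale.

Shortest open route: 51 miles.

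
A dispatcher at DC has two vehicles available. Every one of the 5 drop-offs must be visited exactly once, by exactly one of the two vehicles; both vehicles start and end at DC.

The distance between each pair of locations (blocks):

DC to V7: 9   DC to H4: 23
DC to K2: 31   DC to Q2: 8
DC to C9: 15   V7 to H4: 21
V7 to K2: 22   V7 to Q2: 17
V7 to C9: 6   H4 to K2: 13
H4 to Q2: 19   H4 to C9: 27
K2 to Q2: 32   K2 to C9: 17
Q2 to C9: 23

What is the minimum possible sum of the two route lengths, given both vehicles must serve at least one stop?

Minimum combined distance: 84 blocks.

Check every non-empty split of the stops between the two vehicles; for each half take its own optimal tour:
  {V7} + {H4, K2, Q2, C9}: 18 + 72 = 90
  {H4} + {V7, K2, Q2, C9}: 46 + 72 = 118
  {V7, H4} + {K2, Q2, C9}: 53 + 72 = 125
  {K2} + {V7, H4, Q2, C9}: 62 + 69 = 131
  {V7, K2} + {H4, Q2, C9}: 62 + 69 = 131
  {H4, K2} + {V7, Q2, C9}: 67 + 46 = 113
  … (15 splits in total)
  {Q2} + {V7, H4, K2, C9}: 16 + 68 = 84  ← best
Best: vehicle 1 DC → Q2 → DC = 16; vehicle 2 DC → V7 → C9 → K2 → H4 → DC = 68; combined 84.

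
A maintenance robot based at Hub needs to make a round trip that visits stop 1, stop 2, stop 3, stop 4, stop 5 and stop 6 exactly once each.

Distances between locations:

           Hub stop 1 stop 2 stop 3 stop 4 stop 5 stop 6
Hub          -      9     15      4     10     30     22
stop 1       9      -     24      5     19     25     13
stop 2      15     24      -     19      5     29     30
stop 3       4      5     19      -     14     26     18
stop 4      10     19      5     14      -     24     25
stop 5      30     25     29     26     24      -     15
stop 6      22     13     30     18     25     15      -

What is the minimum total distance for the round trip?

With 6 stops there are 6!/2 = 360 distinct round trips (a route and its reverse cost the same).
Hub-stop 1-stop 2-stop 3-stop 4-stop 5-stop 6-Hub: 9+24+19+14+24+15+22 = 127
Hub-stop 1-stop 2-stop 3-stop 4-stop 6-stop 5-Hub: 9+24+19+14+25+15+30 = 136
Hub-stop 1-stop 2-stop 3-stop 5-stop 4-stop 6-Hub: 9+24+19+26+24+25+22 = 149
Hub-stop 1-stop 2-stop 3-stop 5-stop 6-stop 4-Hub: 9+24+19+26+15+25+10 = 128
Hub-stop 1-stop 2-stop 3-stop 6-stop 4-stop 5-Hub: 9+24+19+18+25+24+30 = 149
Hub-stop 1-stop 2-stop 3-stop 6-stop 5-stop 4-Hub: 9+24+19+18+15+24+10 = 119
Hub-stop 1-stop 2-stop 4-stop 3-stop 5-stop 6-Hub: 9+24+5+14+26+15+22 = 115
Hub-stop 1-stop 2-stop 4-stop 3-stop 6-stop 5-Hub: 9+24+5+14+18+15+30 = 115
… (352 more)
Hub-stop 2-stop 4-stop 5-stop 6-stop 1-stop 3-Hub: 15+5+24+15+13+5+4 = 81  ← best
The minimum is 81.
One optimal route: Hub → stop 2 → stop 4 → stop 5 → stop 6 → stop 1 → stop 3 → Hub (or its reverse).

Shortest round trip = 81.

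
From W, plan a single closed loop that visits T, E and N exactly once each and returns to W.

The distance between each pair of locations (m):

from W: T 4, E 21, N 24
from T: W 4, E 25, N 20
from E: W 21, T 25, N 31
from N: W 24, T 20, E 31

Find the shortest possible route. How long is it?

With 3 stops there are 3!/2 = 3 distinct round trips (a route and its reverse cost the same).
W - T - E - N - W: 4+25+31+24 = 84
W - T - N - E - W: 4+20+31+21 = 76
W - E - T - N - W: 21+25+20+24 = 90
The minimum is 76.
One optimal route: W → T → N → E → W (or its reverse).

Minimum total distance: 76 m.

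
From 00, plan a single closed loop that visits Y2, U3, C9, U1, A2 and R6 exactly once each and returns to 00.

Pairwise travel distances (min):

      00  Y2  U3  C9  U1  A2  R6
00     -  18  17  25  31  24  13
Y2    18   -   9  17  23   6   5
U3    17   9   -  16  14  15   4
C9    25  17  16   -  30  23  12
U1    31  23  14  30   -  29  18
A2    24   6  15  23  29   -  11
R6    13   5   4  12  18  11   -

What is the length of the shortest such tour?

Shortest round trip = 108 min.

There are 360 distinct closed tours to check (reversals are equivalent).
00→Y2→U3→C9→U1→A2→R6→00: 18+9+16+30+29+11+13 = 126
00→Y2→U3→C9→U1→R6→A2→00: 18+9+16+30+18+11+24 = 126
00→Y2→U3→C9→A2→U1→R6→00: 18+9+16+23+29+18+13 = 126
00→Y2→U3→C9→A2→R6→U1→00: 18+9+16+23+11+18+31 = 126
00→Y2→U3→C9→R6→U1→A2→00: 18+9+16+12+18+29+24 = 126
00→Y2→U3→C9→R6→A2→U1→00: 18+9+16+12+11+29+31 = 126
00→Y2→U3→U1→C9→A2→R6→00: 18+9+14+30+23+11+13 = 118
00→Y2→U3→U1→C9→R6→A2→00: 18+9+14+30+12+11+24 = 118
… (352 more)
00→Y2→A2→U3→U1→C9→R6→00: 18+6+15+14+30+12+13 = 108  ← best
The minimum is 108.
One optimal route: 00 → Y2 → A2 → U3 → U1 → C9 → R6 → 00 (or its reverse).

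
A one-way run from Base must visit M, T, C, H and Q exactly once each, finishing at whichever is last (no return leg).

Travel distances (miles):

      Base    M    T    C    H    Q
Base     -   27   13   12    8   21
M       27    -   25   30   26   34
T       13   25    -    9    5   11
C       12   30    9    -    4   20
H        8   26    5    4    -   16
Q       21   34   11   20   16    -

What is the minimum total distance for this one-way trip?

Minimum one-way distance = 66 miles.

There are 5! = 120 possible orderings.
Base→M→T→C→H→Q: 27+25+9+4+16 = 81
Base→M→T→C→Q→H: 27+25+9+20+16 = 97
Base→M→T→H→C→Q: 27+25+5+4+20 = 81
Base→M→T→H→Q→C: 27+25+5+16+20 = 93
Base→M→T→Q→C→H: 27+25+11+20+4 = 87
Base→M→T→Q→H→C: 27+25+11+16+4 = 83
Base→M→C→T→H→Q: 27+30+9+5+16 = 87
Base→M→C→T→Q→H: 27+30+9+11+16 = 93
Base→M→C→H→T→Q: 27+30+4+5+11 = 77
Base→M→C→H→Q→T: 27+30+4+16+11 = 88
Base→M→C→Q→T→H: 27+30+20+11+5 = 93
Base→M→C→Q→H→T: 27+30+20+16+5 = 98
Base→M→H→T→C→Q: 27+26+5+9+20 = 87
Base→M→H→T→Q→C: 27+26+5+11+20 = 89
… (106 more)
Base→C→H→T→Q→M: 12+4+5+11+34 = 66  ← best
The minimum is 66.
One shortest path: Base → C → H → T → Q → M.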